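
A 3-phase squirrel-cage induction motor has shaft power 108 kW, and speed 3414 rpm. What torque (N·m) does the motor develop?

ω = 2π × 3414/60 = 357.5 rad/s
τ = P/ω = 108000/357.5 = 302 N·m

302 N·m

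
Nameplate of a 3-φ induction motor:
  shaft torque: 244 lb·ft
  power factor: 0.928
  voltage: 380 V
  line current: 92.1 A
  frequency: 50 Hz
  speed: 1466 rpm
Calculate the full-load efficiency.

τ = 244 lb·ft × 1.356 = 330.9 N·m
ω = 2π × 1466/60 = 153.5 rad/s; P_out = τω = 330.9 × 153.5 = 50793 W
P_in = √3·V_L·I_L·cosφ = 1.732 × 380 × 92.1 × 0.928 = 56252 W
η = P_out / P_in = 50793 / 56252 = 0.903 = 90.3%

90.3 %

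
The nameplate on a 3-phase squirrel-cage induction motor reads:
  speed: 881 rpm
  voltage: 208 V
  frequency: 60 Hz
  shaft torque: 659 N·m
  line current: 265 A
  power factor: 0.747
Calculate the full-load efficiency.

ω = 2π × 881/60 = 92.26 rad/s; P_out = τω = 659 × 92.26 = 60799 W
P_in = √3·V_L·I_L·cosφ = 1.732 × 208 × 265 × 0.747 = 71314 W
η = P_out / P_in = 60799 / 71314 = 0.853 = 85.3%

85.3 %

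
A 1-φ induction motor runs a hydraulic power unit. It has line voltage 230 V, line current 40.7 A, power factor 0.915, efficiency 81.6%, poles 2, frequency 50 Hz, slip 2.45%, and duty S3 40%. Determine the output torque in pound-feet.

P_in = V·I·cosφ = 230 × 40.7 × 0.915 = 8565 W
P_out = η·P_in = 0.816 × 8565 = 6989 W
n_s = 120×50/2 = 3000 rpm; n = 3000×(1−0.0245) = 2927 rpm
ω = 2π×2927/60 = 306.5 rad/s
τ = P_out/ω = 6989/306.5 = 22.8 N·m
In lb·ft: 22.8/1.356 = 16.8 lb·ft

16.8 lb·ft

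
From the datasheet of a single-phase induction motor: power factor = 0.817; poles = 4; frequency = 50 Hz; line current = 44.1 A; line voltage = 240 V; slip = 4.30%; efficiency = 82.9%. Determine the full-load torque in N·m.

P_in = V·I·cosφ = 240 × 44.1 × 0.817 = 8647 W
P_out = η·P_in = 0.829 × 8647 = 7168 W
n_s = 120×50/4 = 1500 rpm; n = 1500×(1−0.043) = 1436 rpm
ω = 2π×1436/60 = 150.4 rad/s
τ = P_out/ω = 7168/150.4 = 47.7 N·m

47.7 N·m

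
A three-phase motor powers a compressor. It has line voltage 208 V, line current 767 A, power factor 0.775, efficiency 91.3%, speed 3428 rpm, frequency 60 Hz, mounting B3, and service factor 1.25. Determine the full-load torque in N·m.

545 N·m

P_in = √3·V·I·cosφ = 1.732 × 208 × 767 × 0.775 = 214145 W
P_out = η·P_in = 0.913 × 214145 = 195514 W
n = 3428 rpm
ω = 2π×3428/60 = 359 rad/s
τ = P_out/ω = 195514/359 = 545 N·m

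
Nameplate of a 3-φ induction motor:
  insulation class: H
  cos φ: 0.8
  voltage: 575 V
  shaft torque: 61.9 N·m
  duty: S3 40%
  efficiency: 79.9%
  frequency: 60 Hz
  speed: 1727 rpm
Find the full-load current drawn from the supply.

17.6 A

ω = 2π×1727/60 = 180.9 rad/s; P_out = τω = 61.9 × 180.9 = 11198 W
P_in = P_out / η = 11198 / 0.799 = 14015 W
I_L = P_in / (√3·V_L·cosφ) = 14015 / (1.732 × 575 × 0.8) = 17.6 A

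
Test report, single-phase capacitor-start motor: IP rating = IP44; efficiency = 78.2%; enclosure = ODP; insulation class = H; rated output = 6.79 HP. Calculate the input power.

6.48 kW

P_out = 6.79 × 746 = 5065 W
P_in = P_out/η = 5065/0.782 = 6477 W = 6.48 kW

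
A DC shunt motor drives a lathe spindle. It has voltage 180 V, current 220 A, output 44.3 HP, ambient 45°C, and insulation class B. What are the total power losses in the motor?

6.55 kW

P_in = V·I = 180×220 = 39600 W
P_out = 44.3×746 = 33048 W
Losses = P_in − P_out = 39600 − 33048 = 6552 W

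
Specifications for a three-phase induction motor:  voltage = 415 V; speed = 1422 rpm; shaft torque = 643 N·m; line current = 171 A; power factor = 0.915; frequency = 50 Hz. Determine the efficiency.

85.1 %

ω = 2π × 1422/60 = 148.9 rad/s; P_out = τω = 643 × 148.9 = 95743 W
P_in = √3·V_L·I_L·cosφ = 1.732 × 415 × 171 × 0.915 = 112464 W
η = P_out / P_in = 95743 / 112464 = 0.851 = 85.1%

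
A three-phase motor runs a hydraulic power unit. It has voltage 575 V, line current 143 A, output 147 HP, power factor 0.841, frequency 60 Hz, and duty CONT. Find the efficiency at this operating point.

P_out = 147 × 746 = 109662 W
P_in = √3·V_L·I_L·cosφ = 1.732 × 575 × 143 × 0.841 = 119770 W
η = P_out / P_in = 109662 / 119770 = 0.916 = 91.6%

91.6 %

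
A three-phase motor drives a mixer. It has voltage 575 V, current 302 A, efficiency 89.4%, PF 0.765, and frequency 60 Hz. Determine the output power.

P_in = √3·V·I·cosφ = 1.732 × 575 × 302 × 0.765 = 230083 W
P_out = η·P_in = 0.894 × 230083 = 205694 W

206 kW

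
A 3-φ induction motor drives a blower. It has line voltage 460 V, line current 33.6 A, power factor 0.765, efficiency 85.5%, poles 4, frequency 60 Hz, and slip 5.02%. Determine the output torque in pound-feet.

P_in = √3·V·I·cosφ = 1.732 × 460 × 33.6 × 0.765 = 20479 W
P_out = η·P_in = 0.855 × 20479 = 17510 W
n_s = 120×60/4 = 1800 rpm; n = 1800×(1−0.0502) = 1710 rpm
ω = 2π×1710/60 = 179.1 rad/s
τ = P_out/ω = 17510/179.1 = 97.77 N·m
In lb·ft: 97.77/1.356 = 72.1 lb·ft

72.1 lb·ft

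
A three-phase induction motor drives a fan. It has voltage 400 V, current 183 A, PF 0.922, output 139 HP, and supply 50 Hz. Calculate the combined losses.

P_in = √3·V·I·cosφ = 1.732×400×183×0.922 = 116893 W
P_out = 139×746 = 103694 W
Losses = P_in − P_out = 116893 − 103694 = 13199 W

13200 W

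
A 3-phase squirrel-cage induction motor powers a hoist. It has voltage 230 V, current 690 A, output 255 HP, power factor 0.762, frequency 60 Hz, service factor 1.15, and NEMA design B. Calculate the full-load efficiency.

P_out = 255 × 746 = 190230 W
P_in = √3·V_L·I_L·cosφ = 1.732 × 230 × 690 × 0.762 = 209450 W
η = P_out / P_in = 190230 / 209450 = 0.908 = 90.8%

90.8 %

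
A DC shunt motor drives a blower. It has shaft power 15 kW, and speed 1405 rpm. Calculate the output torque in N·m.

ω = 2π × 1405/60 = 147.1 rad/s
τ = P/ω = 15000/147.1 = 102 N·m

102 N·m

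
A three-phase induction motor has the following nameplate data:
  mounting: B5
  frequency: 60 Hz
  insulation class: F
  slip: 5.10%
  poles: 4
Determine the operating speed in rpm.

n_s = 120f/p = 120×60/4 = 1800 rpm
n = n_s(1 − s) = 1800 × (1 − 0.051) = 1708 rpm

1708 rpm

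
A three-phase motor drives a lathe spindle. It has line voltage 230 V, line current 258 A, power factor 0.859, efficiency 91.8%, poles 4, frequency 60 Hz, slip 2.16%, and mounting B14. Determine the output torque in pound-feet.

P_in = √3·V·I·cosφ = 1.732 × 230 × 258 × 0.859 = 88285 W
P_out = η·P_in = 0.918 × 88285 = 81046 W
n_s = 120×60/4 = 1800 rpm; n = 1800×(1−0.0216) = 1761 rpm
ω = 2π×1761/60 = 184.4 rad/s
τ = P_out/ω = 81046/184.4 = 439.5 N·m
In lb·ft: 439.5/1.356 = 324 lb·ft

324 lb·ft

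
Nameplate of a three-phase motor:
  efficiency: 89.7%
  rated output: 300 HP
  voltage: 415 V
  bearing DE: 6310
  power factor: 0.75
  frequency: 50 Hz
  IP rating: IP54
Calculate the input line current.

463 A

P_out = 300 × 746 = 223800 W
P_in = P_out / η = 223800 / 0.897 = 249498 W
I_L = P_in / (√3·V_L·cosφ) = 249498 / (1.732 × 415 × 0.75) = 463 A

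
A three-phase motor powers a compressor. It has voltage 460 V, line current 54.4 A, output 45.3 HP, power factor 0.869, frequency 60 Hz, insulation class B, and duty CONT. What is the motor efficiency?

89.7 %

P_out = 45.3 × 746 = 33794 W
P_in = √3·V_L·I_L·cosφ = 1.732 × 460 × 54.4 × 0.869 = 37664 W
η = P_out / P_in = 33794 / 37664 = 0.897 = 89.7%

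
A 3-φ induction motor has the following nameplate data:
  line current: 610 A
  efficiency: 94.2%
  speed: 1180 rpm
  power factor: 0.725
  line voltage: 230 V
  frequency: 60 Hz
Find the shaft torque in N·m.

P_in = √3·V·I·cosφ = 1.732 × 230 × 610 × 0.725 = 176175 W
P_out = η·P_in = 0.942 × 176175 = 165957 W
n = 1180 rpm
ω = 2π×1180/60 = 123.6 rad/s
τ = P_out/ω = 165957/123.6 = 1340 N·m

1340 N·m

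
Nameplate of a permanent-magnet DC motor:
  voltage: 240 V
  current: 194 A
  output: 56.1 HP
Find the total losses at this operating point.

4.71 kW

P_in = V·I = 240×194 = 46560 W
P_out = 56.1×746 = 41851 W
Losses = P_in − P_out = 46560 − 41851 = 4709 W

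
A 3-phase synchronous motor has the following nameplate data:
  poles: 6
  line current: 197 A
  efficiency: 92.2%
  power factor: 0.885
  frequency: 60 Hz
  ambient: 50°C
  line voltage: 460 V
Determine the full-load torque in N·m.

P_in = √3·V·I·cosφ = 1.732 × 460 × 197 × 0.885 = 138904 W
P_out = η·P_in = 0.922 × 138904 = 128069 W
n = n_s = 120×60/6 = 1200 rpm (synchronous)
ω = 2π×1200/60 = 125.7 rad/s
τ = P_out/ω = 128069/125.7 = 1020 N·m

1020 N·m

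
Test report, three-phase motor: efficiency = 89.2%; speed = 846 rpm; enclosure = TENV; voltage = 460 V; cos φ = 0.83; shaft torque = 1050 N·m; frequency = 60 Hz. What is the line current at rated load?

ω = 2π×846/60 = 88.59 rad/s; P_out = τω = 1050 × 88.59 = 93020 W
P_in = P_out / η = 93020 / 0.892 = 104283 W
I_L = P_in / (√3·V_L·cosφ) = 104283 / (1.732 × 460 × 0.83) = 158 A

158 A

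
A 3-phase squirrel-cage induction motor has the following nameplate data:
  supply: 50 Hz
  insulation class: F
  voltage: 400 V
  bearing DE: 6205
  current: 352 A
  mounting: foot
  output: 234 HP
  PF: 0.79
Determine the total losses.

18100 W

P_in = √3·V·I·cosφ = 1.732×400×352×0.79 = 192654 W
P_out = 234×746 = 174564 W
Losses = P_in − P_out = 192654 − 174564 = 18090 W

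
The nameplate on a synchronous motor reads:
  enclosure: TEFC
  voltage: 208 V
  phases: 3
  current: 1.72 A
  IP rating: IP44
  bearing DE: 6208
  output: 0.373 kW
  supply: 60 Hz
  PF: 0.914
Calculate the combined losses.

P_in = √3·V·I·cosφ = 1.732×208×1.72×0.914 = 566 W
P_out = 373 W
Losses = P_in − P_out = 566 − 373 = 193 W

193 W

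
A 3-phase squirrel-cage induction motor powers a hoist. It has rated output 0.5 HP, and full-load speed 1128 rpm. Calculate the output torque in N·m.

P_out = 0.5 × 746 = 373 W
ω = 2π × 1128/60 = 118.1 rad/s
τ = P_out/ω = 373/118.1 = 3.16 N·m

3.16 N·m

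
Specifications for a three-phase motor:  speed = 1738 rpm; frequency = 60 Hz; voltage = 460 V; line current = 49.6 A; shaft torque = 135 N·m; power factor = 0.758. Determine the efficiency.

82.0 %

ω = 2π × 1738/60 = 182 rad/s; P_out = τω = 135 × 182 = 24570 W
P_in = √3·V_L·I_L·cosφ = 1.732 × 460 × 49.6 × 0.758 = 29954 W
η = P_out / P_in = 24570 / 29954 = 0.820 = 82.0%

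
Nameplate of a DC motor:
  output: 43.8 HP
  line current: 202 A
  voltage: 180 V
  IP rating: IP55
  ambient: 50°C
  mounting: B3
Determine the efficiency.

P_out = 43.8 × 746 = 32675 W
P_in = V·I = 180 × 202 = 36360 W
η = P_out / P_in = 32675 / 36360 = 0.899 = 89.9%

89.9 %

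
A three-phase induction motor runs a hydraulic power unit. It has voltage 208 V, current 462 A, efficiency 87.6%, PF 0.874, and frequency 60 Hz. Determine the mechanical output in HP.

P_in = √3·V·I·cosφ = 1.732 × 208 × 462 × 0.874 = 145467 W
P_out = η·P_in = 0.876 × 145467 = 127429 W
= 127429/746 = 171 HP

171 HP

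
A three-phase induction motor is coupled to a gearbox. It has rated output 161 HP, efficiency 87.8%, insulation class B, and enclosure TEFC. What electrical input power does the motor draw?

P_out = 161 × 746 = 120106 W
P_in = P_out/η = 120106/0.878 = 136795 W = 137 kW

137 kW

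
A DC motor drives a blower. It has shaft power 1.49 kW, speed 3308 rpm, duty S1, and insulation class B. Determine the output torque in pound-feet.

3.17 lb·ft

ω = 2π × 3308/60 = 346.4 rad/s
τ = P/ω = 1490/346.4 = 4.301 N·m
In lb·ft: 4.301/1.356 = 3.17 lb·ft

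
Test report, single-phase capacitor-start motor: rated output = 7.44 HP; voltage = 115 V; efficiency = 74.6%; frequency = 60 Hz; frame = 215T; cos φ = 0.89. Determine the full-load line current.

P_out = 7.44 × 746 = 5550 W
P_in = P_out / η = 5550 / 0.746 = 7440 W
I = P_in / (V·cosφ) = 7440 / (115 × 0.89) = 72.7 A

72.7 A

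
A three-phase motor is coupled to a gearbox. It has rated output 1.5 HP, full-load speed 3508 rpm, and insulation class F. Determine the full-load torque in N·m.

P_out = 1.5 × 746 = 1119 W
ω = 2π × 3508/60 = 367.4 rad/s
τ = P_out/ω = 1119/367.4 = 3.05 N·m

3.05 N·m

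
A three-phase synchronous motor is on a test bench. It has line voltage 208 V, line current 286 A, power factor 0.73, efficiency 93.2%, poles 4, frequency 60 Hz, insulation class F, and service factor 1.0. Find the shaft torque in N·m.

P_in = √3·V·I·cosφ = 1.732 × 208 × 286 × 0.73 = 75214 W
P_out = η·P_in = 0.932 × 75214 = 70099 W
n = n_s = 120×60/4 = 1800 rpm (synchronous)
ω = 2π×1800/60 = 188.5 rad/s
τ = P_out/ω = 70099/188.5 = 372 N·m

372 N·m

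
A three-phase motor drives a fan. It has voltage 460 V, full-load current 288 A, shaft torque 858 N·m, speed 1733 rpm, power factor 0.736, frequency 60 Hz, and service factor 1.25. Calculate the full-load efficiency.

ω = 2π × 1733/60 = 181.5 rad/s; P_out = τω = 858 × 181.5 = 155727 W
P_in = √3·V_L·I_L·cosφ = 1.732 × 460 × 288 × 0.736 = 168879 W
η = P_out / P_in = 155727 / 168879 = 0.922 = 92.2%

92.2 %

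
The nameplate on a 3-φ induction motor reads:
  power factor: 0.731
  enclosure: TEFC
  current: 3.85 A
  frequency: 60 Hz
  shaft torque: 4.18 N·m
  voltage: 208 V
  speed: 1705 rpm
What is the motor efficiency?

73.6 %

ω = 2π × 1705/60 = 178.5 rad/s; P_out = τω = 4.18 × 178.5 = 746 W
P_in = √3·V_L·I_L·cosφ = 1.732 × 208 × 3.85 × 0.731 = 1014 W
η = P_out / P_in = 746 / 1014 = 0.736 = 73.6%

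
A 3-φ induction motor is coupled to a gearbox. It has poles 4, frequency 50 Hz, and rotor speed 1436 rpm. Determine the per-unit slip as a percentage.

4.27 %

n_s = 120f/p = 120×50/4 = 1500 rpm
s = (n_s − n)/n_s = (1500 − 1436)/1500 = 0.0427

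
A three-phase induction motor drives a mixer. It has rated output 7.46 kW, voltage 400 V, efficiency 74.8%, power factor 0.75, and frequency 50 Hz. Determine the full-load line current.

P_out = 7.46 kW = 7460 W
P_in = P_out / η = 7460 / 0.748 = 9973 W
I_L = P_in / (√3·V_L·cosφ) = 9973 / (1.732 × 400 × 0.75) = 19.2 A

19.2 A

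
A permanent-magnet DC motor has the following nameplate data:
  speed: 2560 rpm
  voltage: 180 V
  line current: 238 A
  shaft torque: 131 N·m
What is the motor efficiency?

82.0 %

ω = 2π × 2560/60 = 268.1 rad/s; P_out = τω = 131 × 268.1 = 35121 W
P_in = V·I = 180 × 238 = 42840 W
η = P_out / P_in = 35121 / 42840 = 0.820 = 82.0%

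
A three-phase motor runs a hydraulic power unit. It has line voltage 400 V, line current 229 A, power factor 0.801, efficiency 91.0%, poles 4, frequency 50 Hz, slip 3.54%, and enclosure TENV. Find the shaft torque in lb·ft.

563 lb·ft

P_in = √3·V·I·cosφ = 1.732 × 400 × 229 × 0.801 = 127080 W
P_out = η·P_in = 0.91 × 127080 = 115643 W
n_s = 120×50/4 = 1500 rpm; n = 1500×(1−0.0354) = 1447 rpm
ω = 2π×1447/60 = 151.5 rad/s
τ = P_out/ω = 115643/151.5 = 763.3 N·m
In lb·ft: 763.3/1.356 = 563 lb·ft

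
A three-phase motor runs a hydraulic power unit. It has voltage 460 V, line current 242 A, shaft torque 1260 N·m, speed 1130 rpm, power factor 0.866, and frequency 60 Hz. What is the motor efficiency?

ω = 2π × 1130/60 = 118.3 rad/s; P_out = τω = 1260 × 118.3 = 149058 W
P_in = √3·V_L·I_L·cosφ = 1.732 × 460 × 242 × 0.866 = 166970 W
η = P_out / P_in = 149058 / 166970 = 0.893 = 89.3%

89.3 %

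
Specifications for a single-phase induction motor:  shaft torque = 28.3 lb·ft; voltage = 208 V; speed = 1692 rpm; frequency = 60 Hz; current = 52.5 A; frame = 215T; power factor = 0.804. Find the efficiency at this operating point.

77.4 %

τ = 28.3 lb·ft × 1.356 = 38.37 N·m
ω = 2π × 1692/60 = 177.2 rad/s; P_out = τω = 38.37 × 177.2 = 6799 W
P_in = V·I·cosφ = 208 × 52.5 × 0.804 = 8780 W
η = P_out / P_in = 6799 / 8780 = 0.774 = 77.4%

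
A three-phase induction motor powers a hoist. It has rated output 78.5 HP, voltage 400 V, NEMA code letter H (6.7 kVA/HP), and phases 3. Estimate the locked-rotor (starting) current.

S_LR = 6.7 × 78.5 = 525.95 kVA
I_LR = S_LR/(√3·V_L) = 525950/(1.732×400) = 759 A

759 A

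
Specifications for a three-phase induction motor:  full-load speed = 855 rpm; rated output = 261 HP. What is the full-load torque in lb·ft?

P_out = 261 × 746 = 194706 W
ω = 2π × 855/60 = 89.54 rad/s
τ = P_out/ω = 194706/89.54 = 2175 N·m
In lb·ft: 2175/1.356 = 1600 lb·ft

1600 lb·ft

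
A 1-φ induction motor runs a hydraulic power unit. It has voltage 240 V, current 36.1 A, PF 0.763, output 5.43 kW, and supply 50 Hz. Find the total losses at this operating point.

P_in = V·I·cosφ = 240×36.1×0.763 = 6611 W
P_out = 5430 W
Losses = P_in − P_out = 6611 − 5430 = 1181 W

1.18 kW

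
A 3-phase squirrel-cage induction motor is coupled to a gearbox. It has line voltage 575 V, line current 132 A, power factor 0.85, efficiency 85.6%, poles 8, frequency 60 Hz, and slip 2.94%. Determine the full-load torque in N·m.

P_in = √3·V·I·cosφ = 1.732 × 575 × 132 × 0.85 = 111740 W
P_out = η·P_in = 0.856 × 111740 = 95649 W
n_s = 120×60/8 = 900 rpm; n = 900×(1−0.0294) = 874 rpm
ω = 2π×874/60 = 91.53 rad/s
τ = P_out/ω = 95649/91.53 = 1050 N·m

1050 N·m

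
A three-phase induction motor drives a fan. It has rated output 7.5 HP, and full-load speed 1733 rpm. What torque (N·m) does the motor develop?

P_out = 7.5 × 746 = 5595 W
ω = 2π × 1733/60 = 181.5 rad/s
τ = P_out/ω = 5595/181.5 = 30.8 N·m

30.8 N·m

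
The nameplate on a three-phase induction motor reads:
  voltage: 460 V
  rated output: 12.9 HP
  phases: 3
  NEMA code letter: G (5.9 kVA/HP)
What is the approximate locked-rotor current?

S_LR = 5.9 × 12.9 = 76.11 kVA
I_LR = S_LR/(√3·V_L) = 76110/(1.732×460) = 95.5 A

95.5 A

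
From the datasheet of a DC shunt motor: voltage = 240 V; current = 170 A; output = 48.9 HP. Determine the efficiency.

89.4 %

P_out = 48.9 × 746 = 36479 W
P_in = V·I = 240 × 170 = 40800 W
η = P_out / P_in = 36479 / 40800 = 0.894 = 89.4%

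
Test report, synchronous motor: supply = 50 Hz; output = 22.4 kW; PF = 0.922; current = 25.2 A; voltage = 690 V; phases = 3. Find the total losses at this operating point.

5370 W

P_in = √3·V·I·cosφ = 1.732×690×25.2×0.922 = 27767 W
P_out = 22400 W
Losses = P_in − P_out = 27767 − 22400 = 5367 W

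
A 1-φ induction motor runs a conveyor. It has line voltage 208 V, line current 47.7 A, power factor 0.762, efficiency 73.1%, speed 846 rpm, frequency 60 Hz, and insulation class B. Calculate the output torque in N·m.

62.4 N·m

P_in = V·I·cosφ = 208 × 47.7 × 0.762 = 7560 W
P_out = η·P_in = 0.731 × 7560 = 5526 W
n = 846 rpm
ω = 2π×846/60 = 88.59 rad/s
τ = P_out/ω = 5526/88.59 = 62.4 N·m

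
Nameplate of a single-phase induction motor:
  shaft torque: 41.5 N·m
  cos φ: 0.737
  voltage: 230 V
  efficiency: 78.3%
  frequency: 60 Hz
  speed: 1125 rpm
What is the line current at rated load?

ω = 2π×1125/60 = 117.8 rad/s; P_out = τω = 41.5 × 117.8 = 4889 W
P_in = P_out / η = 4889 / 0.783 = 6244 W
I = P_in / (V·cosφ) = 6244 / (230 × 0.737) = 36.8 A

36.8 A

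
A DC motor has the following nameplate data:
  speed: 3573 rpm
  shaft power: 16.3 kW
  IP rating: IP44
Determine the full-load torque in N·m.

43.6 N·m

ω = 2π × 3573/60 = 374.2 rad/s
τ = P/ω = 16300/374.2 = 43.6 N·m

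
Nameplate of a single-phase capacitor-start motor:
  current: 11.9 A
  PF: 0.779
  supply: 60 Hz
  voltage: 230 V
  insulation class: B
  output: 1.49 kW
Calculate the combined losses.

642 W

P_in = V·I·cosφ = 230×11.9×0.779 = 2132 W
P_out = 1490 W
Losses = P_in − P_out = 2132 − 1490 = 642 W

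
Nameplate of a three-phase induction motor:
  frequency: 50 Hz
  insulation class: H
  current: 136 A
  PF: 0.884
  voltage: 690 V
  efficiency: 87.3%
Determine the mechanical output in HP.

168 HP

P_in = √3·V·I·cosφ = 1.732 × 690 × 136 × 0.884 = 143677 W
P_out = η·P_in = 0.873 × 143677 = 125430 W
= 125430/746 = 168 HP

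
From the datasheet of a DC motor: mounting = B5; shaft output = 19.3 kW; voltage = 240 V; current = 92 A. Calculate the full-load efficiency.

87.4 %

P_out = 19.3 kW = 19300 W
P_in = V·I = 240 × 92 = 22080 W
η = P_out / P_in = 19300 / 22080 = 0.874 = 87.4%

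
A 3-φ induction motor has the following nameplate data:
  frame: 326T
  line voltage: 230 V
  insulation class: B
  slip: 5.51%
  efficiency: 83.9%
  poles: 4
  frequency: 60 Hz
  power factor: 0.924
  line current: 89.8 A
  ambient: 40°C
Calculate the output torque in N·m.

P_in = √3·V·I·cosφ = 1.732 × 230 × 89.8 × 0.924 = 33054 W
P_out = η·P_in = 0.839 × 33054 = 27732 W
n_s = 120×60/4 = 1800 rpm; n = 1800×(1−0.0551) = 1701 rpm
ω = 2π×1701/60 = 178.1 rad/s
τ = P_out/ω = 27732/178.1 = 156 N·m

156 N·m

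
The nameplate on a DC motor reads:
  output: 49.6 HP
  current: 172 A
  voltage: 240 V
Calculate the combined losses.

4.28 kW

P_in = V·I = 240×172 = 41280 W
P_out = 49.6×746 = 37002 W
Losses = P_in − P_out = 41280 − 37002 = 4278 W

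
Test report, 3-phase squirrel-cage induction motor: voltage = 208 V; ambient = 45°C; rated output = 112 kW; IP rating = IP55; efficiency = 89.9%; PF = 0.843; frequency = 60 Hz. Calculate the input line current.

P_out = 112 kW = 112000 W
P_in = P_out / η = 112000 / 0.899 = 124583 W
I_L = P_in / (√3·V_L·cosφ) = 124583 / (1.732 × 208 × 0.843) = 410 A

410 A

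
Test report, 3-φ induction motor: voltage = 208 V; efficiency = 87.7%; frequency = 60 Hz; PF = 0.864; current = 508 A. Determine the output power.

139 kW

P_in = √3·V·I·cosφ = 1.732 × 208 × 508 × 0.864 = 158121 W
P_out = η·P_in = 0.877 × 158121 = 138672 W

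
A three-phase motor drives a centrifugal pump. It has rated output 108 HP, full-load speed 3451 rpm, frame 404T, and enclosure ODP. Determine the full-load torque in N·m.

P_out = 108 × 746 = 80568 W
ω = 2π × 3451/60 = 361.4 rad/s
τ = P_out/ω = 80568/361.4 = 223 N·m

223 N·m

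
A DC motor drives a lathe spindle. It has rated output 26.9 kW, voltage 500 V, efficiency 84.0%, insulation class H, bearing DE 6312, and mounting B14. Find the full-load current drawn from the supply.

P_out = 26.9 kW = 26900 W
P_in = P_out / η = 26900 / 0.840 = 32024 W
I = P_in / V = 32024 / 500 = 64 A

64 A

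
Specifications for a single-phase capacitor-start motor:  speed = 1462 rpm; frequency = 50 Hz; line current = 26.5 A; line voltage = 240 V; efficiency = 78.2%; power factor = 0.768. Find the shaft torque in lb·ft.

18.4 lb·ft

P_in = V·I·cosφ = 240 × 26.5 × 0.768 = 4884 W
P_out = η·P_in = 0.782 × 4884 = 3819 W
n = 1462 rpm
ω = 2π×1462/60 = 153.1 rad/s
τ = P_out/ω = 3819/153.1 = 24.94 N·m
In lb·ft: 24.94/1.356 = 18.4 lb·ft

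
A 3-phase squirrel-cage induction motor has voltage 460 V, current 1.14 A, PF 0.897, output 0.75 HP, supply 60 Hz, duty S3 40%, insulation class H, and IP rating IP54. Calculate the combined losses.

255 W

P_in = √3·V·I·cosφ = 1.732×460×1.14×0.897 = 815 W
P_out = 0.75×746 = 560 W
Losses = P_in − P_out = 815 − 560 = 255 W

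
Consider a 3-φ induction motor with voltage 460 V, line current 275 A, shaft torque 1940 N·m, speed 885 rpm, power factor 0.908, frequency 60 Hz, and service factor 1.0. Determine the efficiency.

90.4 %

ω = 2π × 885/60 = 92.68 rad/s; P_out = τω = 1940 × 92.68 = 179799 W
P_in = √3·V_L·I_L·cosφ = 1.732 × 460 × 275 × 0.908 = 198941 W
η = P_out / P_in = 179799 / 198941 = 0.904 = 90.4%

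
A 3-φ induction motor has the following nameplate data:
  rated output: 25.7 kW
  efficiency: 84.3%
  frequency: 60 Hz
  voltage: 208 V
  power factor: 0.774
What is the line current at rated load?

P_out = 25.7 kW = 25700 W
P_in = P_out / η = 25700 / 0.843 = 30486 W
I_L = P_in / (√3·V_L·cosφ) = 30486 / (1.732 × 208 × 0.774) = 109 A

109 A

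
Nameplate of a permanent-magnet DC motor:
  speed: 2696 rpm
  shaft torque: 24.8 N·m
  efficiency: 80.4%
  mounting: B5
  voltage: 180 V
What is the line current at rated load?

48.4 A

ω = 2π×2696/60 = 282.3 rad/s; P_out = τω = 24.8 × 282.3 = 7001 W
P_in = P_out / η = 7001 / 0.804 = 8708 W
I = P_in / V = 8708 / 180 = 48.4 A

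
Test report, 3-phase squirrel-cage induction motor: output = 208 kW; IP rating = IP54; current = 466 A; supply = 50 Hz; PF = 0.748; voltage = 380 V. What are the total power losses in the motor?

P_in = √3·V·I·cosφ = 1.732×380×466×0.748 = 229414 W
P_out = 208000 W
Losses = P_in − P_out = 229414 − 208000 = 21414 W

21400 W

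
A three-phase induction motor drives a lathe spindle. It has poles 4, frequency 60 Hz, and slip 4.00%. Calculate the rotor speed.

1728 rpm

n_s = 120f/p = 120×60/4 = 1800 rpm
n = n_s(1 − s) = 1800 × (1 − 0.04) = 1728 rpm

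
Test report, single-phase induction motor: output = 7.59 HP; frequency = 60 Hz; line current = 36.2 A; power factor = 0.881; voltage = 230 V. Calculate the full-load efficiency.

P_out = 7.59 × 746 = 5662 W
P_in = V·I·cosφ = 230 × 36.2 × 0.881 = 7335 W
η = P_out / P_in = 5662 / 7335 = 0.772 = 77.2%

77.2 %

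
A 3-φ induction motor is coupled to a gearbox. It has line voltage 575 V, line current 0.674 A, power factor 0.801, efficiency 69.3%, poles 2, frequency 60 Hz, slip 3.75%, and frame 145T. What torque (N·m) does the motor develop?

1.03 N·m

P_in = √3·V·I·cosφ = 1.732 × 575 × 0.674 × 0.801 = 538 W
P_out = η·P_in = 0.693 × 538 = 373 W
n_s = 120×60/2 = 3600 rpm; n = 3600×(1−0.0375) = 3465 rpm
ω = 2π×3465/60 = 362.9 rad/s
τ = P_out/ω = 373/362.9 = 1.03 N·m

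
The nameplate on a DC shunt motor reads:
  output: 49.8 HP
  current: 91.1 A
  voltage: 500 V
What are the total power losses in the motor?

8400 W

P_in = V·I = 500×91.1 = 45550 W
P_out = 49.8×746 = 37151 W
Losses = P_in − P_out = 45550 − 37151 = 8399 W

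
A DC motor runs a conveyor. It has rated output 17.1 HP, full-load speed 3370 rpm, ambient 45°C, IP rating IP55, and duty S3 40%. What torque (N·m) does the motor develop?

36.1 N·m

P_out = 17.1 × 746 = 12757 W
ω = 2π × 3370/60 = 352.9 rad/s
τ = P_out/ω = 12757/352.9 = 36.1 N·m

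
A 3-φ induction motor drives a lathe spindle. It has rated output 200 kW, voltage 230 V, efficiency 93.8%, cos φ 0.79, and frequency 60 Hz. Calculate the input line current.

P_out = 200 kW = 200000 W
P_in = P_out / η = 200000 / 0.938 = 213220 W
I_L = P_in / (√3·V_L·cosφ) = 213220 / (1.732 × 230 × 0.79) = 678 A

678 A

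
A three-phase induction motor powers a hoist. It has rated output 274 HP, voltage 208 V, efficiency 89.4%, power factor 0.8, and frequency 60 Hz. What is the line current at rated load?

793 A

P_out = 274 × 746 = 204404 W
P_in = P_out / η = 204404 / 0.894 = 228640 W
I_L = P_in / (√3·V_L·cosφ) = 228640 / (1.732 × 208 × 0.8) = 793 A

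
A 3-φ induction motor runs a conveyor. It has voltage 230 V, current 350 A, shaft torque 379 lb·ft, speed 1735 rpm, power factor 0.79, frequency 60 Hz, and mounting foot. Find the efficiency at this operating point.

τ = 379 lb·ft × 1.356 = 513.9 N·m
ω = 2π × 1735/60 = 181.7 rad/s; P_out = τω = 513.9 × 181.7 = 93376 W
P_in = √3·V_L·I_L·cosφ = 1.732 × 230 × 350 × 0.79 = 110147 W
η = P_out / P_in = 93376 / 110147 = 0.848 = 84.8%

84.8 %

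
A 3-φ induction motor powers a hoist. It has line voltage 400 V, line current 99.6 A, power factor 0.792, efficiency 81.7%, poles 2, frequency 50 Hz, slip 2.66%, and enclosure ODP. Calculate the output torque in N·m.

P_in = √3·V·I·cosφ = 1.732 × 400 × 99.6 × 0.792 = 54650 W
P_out = η·P_in = 0.817 × 54650 = 44649 W
n_s = 120×50/2 = 3000 rpm; n = 3000×(1−0.0266) = 2920 rpm
ω = 2π×2920/60 = 305.8 rad/s
τ = P_out/ω = 44649/305.8 = 146 N·m

146 N·m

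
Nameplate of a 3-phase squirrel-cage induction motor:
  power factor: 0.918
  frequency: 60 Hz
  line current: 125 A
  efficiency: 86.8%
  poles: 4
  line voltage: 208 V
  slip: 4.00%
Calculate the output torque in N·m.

P_in = √3·V·I·cosφ = 1.732 × 208 × 125 × 0.918 = 41339 W
P_out = η·P_in = 0.868 × 41339 = 35882 W
n_s = 120×60/4 = 1800 rpm; n = 1800×(1−0.04) = 1728 rpm
ω = 2π×1728/60 = 181 rad/s
τ = P_out/ω = 35882/181 = 198 N·m

198 N·m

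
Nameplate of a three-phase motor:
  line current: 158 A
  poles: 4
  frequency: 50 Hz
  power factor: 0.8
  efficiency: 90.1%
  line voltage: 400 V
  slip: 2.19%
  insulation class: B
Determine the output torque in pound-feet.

P_in = √3·V·I·cosφ = 1.732 × 400 × 158 × 0.8 = 87570 W
P_out = η·P_in = 0.901 × 87570 = 78901 W
n_s = 120×50/4 = 1500 rpm; n = 1500×(1−0.0219) = 1467 rpm
ω = 2π×1467/60 = 153.6 rad/s
τ = P_out/ω = 78901/153.6 = 513.7 N·m
In lb·ft: 513.7/1.356 = 379 lb·ft

379 lb·ft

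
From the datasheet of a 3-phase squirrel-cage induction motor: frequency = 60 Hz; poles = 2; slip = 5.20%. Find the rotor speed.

n_s = 120f/p = 120×60/2 = 3600 rpm
n = n_s(1 − s) = 3600 × (1 − 0.052) = 3413 rpm

3413 rpm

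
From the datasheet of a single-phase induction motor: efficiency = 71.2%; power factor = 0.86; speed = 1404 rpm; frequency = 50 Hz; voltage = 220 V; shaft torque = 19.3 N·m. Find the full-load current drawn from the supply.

ω = 2π×1404/60 = 147 rad/s; P_out = τω = 19.3 × 147 = 2837 W
P_in = P_out / η = 2837 / 0.712 = 3985 W
I = P_in / (V·cosφ) = 3985 / (220 × 0.86) = 21.1 A

21.1 A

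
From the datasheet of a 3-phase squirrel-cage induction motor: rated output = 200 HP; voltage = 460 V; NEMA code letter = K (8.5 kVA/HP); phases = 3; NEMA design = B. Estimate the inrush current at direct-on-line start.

S_LR = 8.5 × 200 = 1700 kVA
I_LR = S_LR/(√3·V_L) = 1700000/(1.732×460) = 2130 A

2130 A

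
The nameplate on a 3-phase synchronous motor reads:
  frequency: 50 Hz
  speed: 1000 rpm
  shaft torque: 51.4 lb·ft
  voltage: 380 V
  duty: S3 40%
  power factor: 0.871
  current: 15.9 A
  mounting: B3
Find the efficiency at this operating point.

80.1 %

τ = 51.4 lb·ft × 1.356 = 69.7 N·m
ω = 2π × 1000/60 = 104.7 rad/s; P_out = τω = 69.7 × 104.7 = 7298 W
P_in = √3·V_L·I_L·cosφ = 1.732 × 380 × 15.9 × 0.871 = 9115 W
η = P_out / P_in = 7298 / 9115 = 0.801 = 80.1%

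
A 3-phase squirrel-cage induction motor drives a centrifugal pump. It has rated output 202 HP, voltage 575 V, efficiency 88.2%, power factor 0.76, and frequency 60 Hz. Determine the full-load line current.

P_out = 202 × 746 = 150692 W
P_in = P_out / η = 150692 / 0.882 = 170853 W
I_L = P_in / (√3·V_L·cosφ) = 170853 / (1.732 × 575 × 0.76) = 226 A

226 A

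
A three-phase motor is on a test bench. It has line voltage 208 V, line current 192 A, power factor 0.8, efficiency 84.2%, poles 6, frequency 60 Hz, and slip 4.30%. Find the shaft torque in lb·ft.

286 lb·ft

P_in = √3·V·I·cosφ = 1.732 × 208 × 192 × 0.8 = 55335 W
P_out = η·P_in = 0.842 × 55335 = 46592 W
n_s = 120×60/6 = 1200 rpm; n = 1200×(1−0.043) = 1148 rpm
ω = 2π×1148/60 = 120.2 rad/s
τ = P_out/ω = 46592/120.2 = 387.6 N·m
In lb·ft: 387.6/1.356 = 286 lb·ft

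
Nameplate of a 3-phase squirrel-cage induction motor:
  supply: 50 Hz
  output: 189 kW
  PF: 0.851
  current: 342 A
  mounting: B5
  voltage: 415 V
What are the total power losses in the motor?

20.2 kW

P_in = √3·V·I·cosφ = 1.732×415×342×0.851 = 209195 W
P_out = 189000 W
Losses = P_in − P_out = 209195 − 189000 = 20195 W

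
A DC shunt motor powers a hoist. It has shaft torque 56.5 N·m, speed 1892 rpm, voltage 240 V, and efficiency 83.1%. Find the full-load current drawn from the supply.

56.1 A

ω = 2π×1892/60 = 198.1 rad/s; P_out = τω = 56.5 × 198.1 = 11193 W
P_in = P_out / η = 11193 / 0.831 = 13469 W
I = P_in / V = 13469 / 240 = 56.1 A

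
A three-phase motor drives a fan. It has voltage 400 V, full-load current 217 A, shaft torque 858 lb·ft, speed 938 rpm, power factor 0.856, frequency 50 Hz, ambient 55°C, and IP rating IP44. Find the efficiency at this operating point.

88.8 %

τ = 858 lb·ft × 1.356 = 1163 N·m
ω = 2π × 938/60 = 98.23 rad/s; P_out = τω = 1163 × 98.23 = 114241 W
P_in = √3·V_L·I_L·cosφ = 1.732 × 400 × 217 × 0.856 = 128689 W
η = P_out / P_in = 114241 / 128689 = 0.888 = 88.8%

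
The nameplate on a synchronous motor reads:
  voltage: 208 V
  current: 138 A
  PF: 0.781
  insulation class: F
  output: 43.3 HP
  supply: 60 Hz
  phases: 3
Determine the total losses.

P_in = √3·V·I·cosφ = 1.732×208×138×0.781 = 38828 W
P_out = 43.3×746 = 32302 W
Losses = P_in − P_out = 38828 − 32302 = 6526 W

6.53 kW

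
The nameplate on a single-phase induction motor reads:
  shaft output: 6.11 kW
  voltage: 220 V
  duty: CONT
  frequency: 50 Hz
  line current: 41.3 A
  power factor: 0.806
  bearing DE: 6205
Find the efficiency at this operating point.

P_out = 6.11 kW = 6110 W
P_in = V·I·cosφ = 220 × 41.3 × 0.806 = 7323 W
η = P_out / P_in = 6110 / 7323 = 0.834 = 83.4%

83.4 %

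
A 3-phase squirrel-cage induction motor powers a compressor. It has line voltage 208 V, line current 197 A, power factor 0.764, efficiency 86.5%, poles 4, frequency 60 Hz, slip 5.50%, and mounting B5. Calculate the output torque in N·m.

P_in = √3·V·I·cosφ = 1.732 × 208 × 197 × 0.764 = 54221 W
P_out = η·P_in = 0.865 × 54221 = 46901 W
n_s = 120×60/4 = 1800 rpm; n = 1800×(1−0.055) = 1701 rpm
ω = 2π×1701/60 = 178.1 rad/s
τ = P_out/ω = 46901/178.1 = 263 N·m

263 N·m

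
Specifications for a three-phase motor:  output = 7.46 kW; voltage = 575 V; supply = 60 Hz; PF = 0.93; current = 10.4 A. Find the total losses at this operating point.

2170 W

P_in = √3·V·I·cosφ = 1.732×575×10.4×0.93 = 9632 W
P_out = 7460 W
Losses = P_in − P_out = 9632 − 7460 = 2172 W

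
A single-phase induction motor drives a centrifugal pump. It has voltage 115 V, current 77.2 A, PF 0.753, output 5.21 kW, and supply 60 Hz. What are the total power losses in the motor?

P_in = V·I·cosφ = 115×77.2×0.753 = 6685 W
P_out = 5210 W
Losses = P_in − P_out = 6685 − 5210 = 1475 W

1480 W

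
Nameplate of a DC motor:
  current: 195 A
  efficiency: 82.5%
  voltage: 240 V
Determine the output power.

P_in = V·I = 240 × 195 = 46800 W
P_out = η·P_in = 0.825 × 46800 = 38610 W

38.6 kW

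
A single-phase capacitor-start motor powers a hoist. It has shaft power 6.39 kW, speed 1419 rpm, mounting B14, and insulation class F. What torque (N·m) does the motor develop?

43 N·m

ω = 2π × 1419/60 = 148.6 rad/s
τ = P/ω = 6390/148.6 = 43 N·m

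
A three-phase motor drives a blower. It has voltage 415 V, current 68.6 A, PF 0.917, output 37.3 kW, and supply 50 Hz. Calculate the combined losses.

P_in = √3·V·I·cosφ = 1.732×415×68.6×0.917 = 45216 W
P_out = 37300 W
Losses = P_in − P_out = 45216 − 37300 = 7916 W

7.92 kW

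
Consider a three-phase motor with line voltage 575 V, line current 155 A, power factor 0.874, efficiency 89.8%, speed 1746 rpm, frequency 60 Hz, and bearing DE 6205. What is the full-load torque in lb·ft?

489 lb·ft

P_in = √3·V·I·cosφ = 1.732 × 575 × 155 × 0.874 = 134915 W
P_out = η·P_in = 0.898 × 134915 = 121154 W
n = 1746 rpm
ω = 2π×1746/60 = 182.8 rad/s
τ = P_out/ω = 121154/182.8 = 662.8 N·m
In lb·ft: 662.8/1.356 = 489 lb·ft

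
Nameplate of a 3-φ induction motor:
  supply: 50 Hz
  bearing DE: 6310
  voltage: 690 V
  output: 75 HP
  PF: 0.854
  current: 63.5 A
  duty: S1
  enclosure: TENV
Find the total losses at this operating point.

P_in = √3·V·I·cosφ = 1.732×690×63.5×0.854 = 64808 W
P_out = 75×746 = 55950 W
Losses = P_in − P_out = 64808 − 55950 = 8858 W

8860 W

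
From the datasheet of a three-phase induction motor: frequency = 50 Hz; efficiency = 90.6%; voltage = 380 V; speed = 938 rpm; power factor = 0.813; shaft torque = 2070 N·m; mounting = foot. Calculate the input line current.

419 A

ω = 2π×938/60 = 98.23 rad/s; P_out = τω = 2070 × 98.23 = 203336 W
P_in = P_out / η = 203336 / 0.906 = 224433 W
I_L = P_in / (√3·V_L·cosφ) = 224433 / (1.732 × 380 × 0.813) = 419 A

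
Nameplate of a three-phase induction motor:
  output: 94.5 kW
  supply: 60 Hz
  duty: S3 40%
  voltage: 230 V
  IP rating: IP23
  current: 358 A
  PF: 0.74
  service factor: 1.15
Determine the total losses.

P_in = √3·V·I·cosφ = 1.732×230×358×0.74 = 105534 W
P_out = 94500 W
Losses = P_in − P_out = 105534 − 94500 = 11034 W

11 kW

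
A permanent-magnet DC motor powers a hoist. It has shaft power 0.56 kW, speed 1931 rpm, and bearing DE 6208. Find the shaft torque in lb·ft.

ω = 2π × 1931/60 = 202.2 rad/s
τ = P/ω = 560/202.2 = 2.77 N·m
In lb·ft: 2.77/1.356 = 2.04 lb·ft

2.04 lb·ft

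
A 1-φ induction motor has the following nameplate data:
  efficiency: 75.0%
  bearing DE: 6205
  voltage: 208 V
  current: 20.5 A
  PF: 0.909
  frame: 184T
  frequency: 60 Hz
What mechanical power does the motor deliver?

P_in = V·I·cosφ = 208 × 20.5 × 0.909 = 3876 W
P_out = η·P_in = 0.75 × 3876 = 2907 W

2.91 kW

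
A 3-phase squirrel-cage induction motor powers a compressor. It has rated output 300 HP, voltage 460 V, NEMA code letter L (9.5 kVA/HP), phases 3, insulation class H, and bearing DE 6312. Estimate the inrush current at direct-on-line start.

3580 A

S_LR = 9.5 × 300 = 2850 kVA
I_LR = S_LR/(√3·V_L) = 2850000/(1.732×460) = 3580 A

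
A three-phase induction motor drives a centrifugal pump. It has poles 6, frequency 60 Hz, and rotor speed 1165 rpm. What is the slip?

2.92 %

n_s = 120f/p = 120×60/6 = 1200 rpm
s = (n_s − n)/n_s = (1200 − 1165)/1200 = 0.0292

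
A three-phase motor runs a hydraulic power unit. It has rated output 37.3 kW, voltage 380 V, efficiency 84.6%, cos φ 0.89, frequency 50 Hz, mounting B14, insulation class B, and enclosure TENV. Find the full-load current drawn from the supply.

75.3 A

P_out = 37.3 kW = 37300 W
P_in = P_out / η = 37300 / 0.846 = 44090 W
I_L = P_in / (√3·V_L·cosφ) = 44090 / (1.732 × 380 × 0.89) = 75.3 A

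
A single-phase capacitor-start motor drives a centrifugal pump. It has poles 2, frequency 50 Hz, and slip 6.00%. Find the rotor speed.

2820 rpm

n_s = 120f/p = 120×50/2 = 3000 rpm
n = n_s(1 − s) = 3000 × (1 − 0.06) = 2820 rpm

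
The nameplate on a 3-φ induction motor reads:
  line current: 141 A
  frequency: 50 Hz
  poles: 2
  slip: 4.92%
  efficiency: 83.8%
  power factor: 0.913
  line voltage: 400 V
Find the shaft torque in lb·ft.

P_in = √3·V·I·cosφ = 1.732 × 400 × 141 × 0.913 = 89186 W
P_out = η·P_in = 0.838 × 89186 = 74738 W
n_s = 120×50/2 = 3000 rpm; n = 3000×(1−0.0492) = 2852 rpm
ω = 2π×2852/60 = 298.7 rad/s
τ = P_out/ω = 74738/298.7 = 250.2 N·m
In lb·ft: 250.2/1.356 = 185 lb·ft

185 lb·ft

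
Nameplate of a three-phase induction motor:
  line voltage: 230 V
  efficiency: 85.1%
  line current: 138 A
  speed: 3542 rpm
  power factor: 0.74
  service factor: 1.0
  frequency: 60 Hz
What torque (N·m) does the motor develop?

93.3 N·m

P_in = √3·V·I·cosφ = 1.732 × 230 × 138 × 0.74 = 40681 W
P_out = η·P_in = 0.851 × 40681 = 34620 W
n = 3542 rpm
ω = 2π×3542/60 = 370.9 rad/s
τ = P_out/ω = 34620/370.9 = 93.3 N·m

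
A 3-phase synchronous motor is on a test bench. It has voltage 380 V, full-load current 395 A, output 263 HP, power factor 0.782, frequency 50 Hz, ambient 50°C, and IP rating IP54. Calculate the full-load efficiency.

96.5 %

P_out = 263 × 746 = 196198 W
P_in = √3·V_L·I_L·cosφ = 1.732 × 380 × 395 × 0.782 = 203299 W
η = P_out / P_in = 196198 / 203299 = 0.965 = 96.5%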